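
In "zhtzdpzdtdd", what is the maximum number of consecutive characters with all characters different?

5

[z] len 1
[z, h] len 2
[z, h, t] len 3
[h, t, z] len 3
[h, t, z, d] len 4
[h, t, z, d, p] len 5
[d, p, z] len 3
[p, z, d] len 3
[p, z, d, t] len 4
[t, d] len 2
[d] len 1
Longest all-distinct length: 5.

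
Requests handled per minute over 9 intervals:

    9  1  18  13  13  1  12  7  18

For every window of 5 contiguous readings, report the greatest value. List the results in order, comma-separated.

18, 18, 18, 13, 18

[9, 1, 18, 13, 13] → max 18
[1, 18, 13, 13, 1] → max 18
[18, 13, 13, 1, 12] → max 18
[13, 13, 1, 12, 7] → max 13
[13, 1, 12, 7, 18] → max 18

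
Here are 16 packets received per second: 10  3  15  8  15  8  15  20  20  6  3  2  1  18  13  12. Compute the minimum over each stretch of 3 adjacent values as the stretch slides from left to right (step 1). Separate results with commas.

10 3 15 → min 3
3 15 8 → min 3
15 8 15 → min 8
8 15 8 → min 8
15 8 15 → min 8
8 15 20 → min 8
15 20 20 → min 15
20 20 6 → min 6
20 6 3 → min 3
6 3 2 → min 2
3 2 1 → min 1
2 1 18 → min 1
1 18 13 → min 1
18 13 12 → min 12

3, 3, 8, 8, 8, 8, 15, 6, 3, 2, 1, 1, 1, 12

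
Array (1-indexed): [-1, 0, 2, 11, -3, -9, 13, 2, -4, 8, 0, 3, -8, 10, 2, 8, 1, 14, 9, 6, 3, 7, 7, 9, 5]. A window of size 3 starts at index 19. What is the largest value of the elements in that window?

Elements at indices 19..21: 9, 6, 3
max(9, 6, 3) = 9

9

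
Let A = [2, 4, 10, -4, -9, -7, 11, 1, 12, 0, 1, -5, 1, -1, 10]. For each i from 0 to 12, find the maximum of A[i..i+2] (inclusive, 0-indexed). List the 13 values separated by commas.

Sliding a size-3 window across the 15 values:
[2, 4, 10] → max 10
[4, 10, -4] → max 10
[10, -4, -9] → max 10
[-4, -9, -7] → max -4
[-9, -7, 11] → max 11
[-7, 11, 1] → max 11
[11, 1, 12] → max 12
[1, 12, 0] → max 12
[12, 0, 1] → max 12
[0, 1, -5] → max 1
[1, -5, 1] → max 1
[-5, 1, -1] → max 1
[1, -1, 10] → max 10

10, 10, 10, -4, 11, 11, 12, 12, 12, 1, 1, 1, 10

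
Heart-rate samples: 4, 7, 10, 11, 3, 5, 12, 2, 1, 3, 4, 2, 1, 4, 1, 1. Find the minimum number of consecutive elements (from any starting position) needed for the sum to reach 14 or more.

add 4: running sum 4 < 14
add 7: running sum 11 < 14
add 10: shortest ending here [7, 10] sum 17, len 2
add 11: shortest ending here [10, 11] sum 21, len 2
add 3: shortest ending here [11, 3] sum 14, len 2
add 5: shortest ending here [11, 3, 5] sum 19, len 3
add 12: shortest ending here [5, 12] sum 17, len 2
add 2: shortest ending here [12, 2] sum 14, len 2
add 1: shortest ending here [12, 2, 1] sum 15, len 3
add 3: shortest ending here [12, 2, 1, 3] sum 18, len 4
add 4: shortest ending here [12, 2, 1, 3, 4] sum 22, len 5
add 2: shortest ending here [12, 2, 1, 3, 4, 2] sum 24, len 6
add 1: shortest ending here [12, 2, 1, 3, 4, 2, 1] sum 25, len 7
add 4: shortest ending here [3, 4, 2, 1, 4] sum 14, len 5
add 1: shortest ending here [3, 4, 2, 1, 4, 1] sum 15, len 6
add 1: shortest ending here [3, 4, 2, 1, 4, 1, 1] sum 16, len 7
Shortest qualifying length: 2.

2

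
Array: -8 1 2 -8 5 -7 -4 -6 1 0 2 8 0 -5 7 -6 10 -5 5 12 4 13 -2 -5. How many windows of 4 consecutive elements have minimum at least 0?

3

-8 1 2 -8 → min -8
1 2 -8 5 → min -8
2 -8 5 -7 → min -8
-8 5 -7 -4 → min -8
5 -7 -4 -6 → min -7
-7 -4 -6 1 → min -7
-4 -6 1 0 → min -6
-6 1 0 2 → min -6
1 0 2 8 → min 0  ≥ 0 ✓
0 2 8 0 → min 0  ≥ 0 ✓
2 8 0 -5 → min -5
8 0 -5 7 → min -5
0 -5 7 -6 → min -6
-5 7 -6 10 → min -6
7 -6 10 -5 → min -6
-6 10 -5 5 → min -6
10 -5 5 12 → min -5
-5 5 12 4 → min -5
5 12 4 13 → min 4  ≥ 0 ✓
12 4 13 -2 → min -2
4 13 -2 -5 → min -5
3 windows satisfy the condition.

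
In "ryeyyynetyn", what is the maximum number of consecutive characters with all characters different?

4

add r: [r] len 1
add y: [r, y] len 2
add e: [r, y, e] len 3
add y (repeat y, move left end past it): [e, y] len 2
add y (repeat y, move left end past it): [y] len 1
add y (repeat y, move left end past it): [y] len 1
add n: [y, n] len 2
add e: [y, n, e] len 3
add t: [y, n, e, t] len 4
add y (repeat y, move left end past it): [n, e, t, y] len 4
add n (repeat n, move left end past it): [e, t, y, n] len 4
Longest all-distinct length: 4.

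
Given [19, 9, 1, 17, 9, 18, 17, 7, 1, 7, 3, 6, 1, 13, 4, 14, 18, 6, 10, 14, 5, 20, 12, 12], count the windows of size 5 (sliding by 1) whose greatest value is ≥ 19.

4

[19, 9, 1, 17, 9] → max 19  ≥ 19 ✓
[9, 1, 17, 9, 18] → max 18
[1, 17, 9, 18, 17] → max 18
[17, 9, 18, 17, 7] → max 18
[9, 18, 17, 7, 1] → max 18
[18, 17, 7, 1, 7] → max 18
[17, 7, 1, 7, 3] → max 17
[7, 1, 7, 3, 6] → max 7
[1, 7, 3, 6, 1] → max 7
[7, 3, 6, 1, 13] → max 13
[3, 6, 1, 13, 4] → max 13
[6, 1, 13, 4, 14] → max 14
[1, 13, 4, 14, 18] → max 18
[13, 4, 14, 18, 6] → max 18
[4, 14, 18, 6, 10] → max 18
[14, 18, 6, 10, 14] → max 18
[18, 6, 10, 14, 5] → max 18
[6, 10, 14, 5, 20] → max 20  ≥ 19 ✓
[10, 14, 5, 20, 12] → max 20  ≥ 19 ✓
[14, 5, 20, 12, 12] → max 20  ≥ 19 ✓
4 windows satisfy the condition.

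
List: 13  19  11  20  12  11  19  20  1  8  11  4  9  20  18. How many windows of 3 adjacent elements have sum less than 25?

[13, 19, 11] → sum 43
[19, 11, 20] → sum 50
[11, 20, 12] → sum 43
[20, 12, 11] → sum 43
[12, 11, 19] → sum 42
[11, 19, 20] → sum 50
[19, 20, 1] → sum 40
[20, 1, 8] → sum 29
[1, 8, 11] → sum 20  < 25 ✓
[8, 11, 4] → sum 23  < 25 ✓
[11, 4, 9] → sum 24  < 25 ✓
[4, 9, 20] → sum 33
[9, 20, 18] → sum 47
3 windows satisfy the condition.

3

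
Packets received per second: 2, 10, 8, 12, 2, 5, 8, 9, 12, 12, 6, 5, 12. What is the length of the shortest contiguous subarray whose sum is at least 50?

6

add 2: running sum 2 < 50
add 10: running sum 12 < 50
add 8: running sum 20 < 50
add 12: running sum 32 < 50
add 2: running sum 34 < 50
add 5: running sum 39 < 50
add 8: running sum 47 < 50
end 7: [10, 8, 12, 2, 5, 8, 9] sum 54, len 7
end 8: [8, 12, 2, 5, 8, 9, 12] sum 56, len 7
end 9: [12, 2, 5, 8, 9, 12, 12] sum 60, len 7
end 10: [5, 8, 9, 12, 12, 6] sum 52, len 6
end 11: [8, 9, 12, 12, 6, 5] sum 52, len 6
end 12: [9, 12, 12, 6, 5, 12] sum 56, len 6
Shortest qualifying length: 6.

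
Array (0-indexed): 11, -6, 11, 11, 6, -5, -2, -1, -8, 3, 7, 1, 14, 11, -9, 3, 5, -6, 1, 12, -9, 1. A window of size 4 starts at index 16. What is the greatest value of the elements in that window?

12

Elements at indices 16..19: 5, -6, 1, 12
max(5, -6, 1, 12) = 12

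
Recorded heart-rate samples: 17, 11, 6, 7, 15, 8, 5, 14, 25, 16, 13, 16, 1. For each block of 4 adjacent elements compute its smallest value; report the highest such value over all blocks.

13

(17, 11, 6, 7) → min 6
(11, 6, 7, 15) → min 6
(6, 7, 15, 8) → min 6
(7, 15, 8, 5) → min 5
(15, 8, 5, 14) → min 5
(8, 5, 14, 25) → min 5
(5, 14, 25, 16) → min 5
(14, 25, 16, 13) → min 13
(25, 16, 13, 16) → min 13
(16, 13, 16, 1) → min 1
Highest of these is 13.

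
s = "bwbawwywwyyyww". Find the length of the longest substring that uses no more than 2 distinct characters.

10

add b: window [b] (1 distinct), len 1
add w: window [b, w] (2 distinct), len 2
add b: window [b, w, b] (2 distinct), len 3
add a: window [b, a] (2 distinct), len 2
add w: window [a, w] (2 distinct), len 2
add w: window [a, w, w] (2 distinct), len 3
add y: window [w, w, y] (2 distinct), len 3
add w: window [w, w, y, w] (2 distinct), len 4
add w: window [w, w, y, w, w] (2 distinct), len 5
add y: window [w, w, y, w, w, y] (2 distinct), len 6
add y: window [w, w, y, w, w, y, y] (2 distinct), len 7
add y: window [w, w, y, w, w, y, y, y] (2 distinct), len 8
add w: window [w, w, y, w, w, y, y, y, w] (2 distinct), len 9
add w: window [w, w, y, w, w, y, y, y, w, w] (2 distinct), len 10
Longest length with ≤2 distinct: 10.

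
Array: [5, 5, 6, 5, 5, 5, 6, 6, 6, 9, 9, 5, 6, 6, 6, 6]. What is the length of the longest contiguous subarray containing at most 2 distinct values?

9

[5] 1 distinct, len 1
[5, 5] 1 distinct, len 2
[5, 5, 6] 2 distinct, len 3
[5, 5, 6, 5] 2 distinct, len 4
[5, 5, 6, 5, 5] 2 distinct, len 5
[5, 5, 6, 5, 5, 5] 2 distinct, len 6
[5, 5, 6, 5, 5, 5, 6] 2 distinct, len 7
[5, 5, 6, 5, 5, 5, 6, 6] 2 distinct, len 8
[5, 5, 6, 5, 5, 5, 6, 6, 6] 2 distinct, len 9
[6, 6, 6, 9] 2 distinct, len 4
[6, 6, 6, 9, 9] 2 distinct, len 5
[9, 9, 5] 2 distinct, len 3
[5, 6] 2 distinct, len 2
[5, 6, 6] 2 distinct, len 3
[5, 6, 6, 6] 2 distinct, len 4
[5, 6, 6, 6, 6] 2 distinct, len 5
Longest length with ≤2 distinct: 9.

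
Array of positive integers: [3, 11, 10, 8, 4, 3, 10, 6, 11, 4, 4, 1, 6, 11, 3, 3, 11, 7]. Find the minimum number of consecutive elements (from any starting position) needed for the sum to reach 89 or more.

13

add 3: running sum 3 < 89
add 11: running sum 14 < 89
add 10: running sum 24 < 89
add 8: running sum 32 < 89
add 4: running sum 36 < 89
add 3: running sum 39 < 89
add 10: running sum 49 < 89
add 6: running sum 55 < 89
add 11: running sum 66 < 89
add 4: running sum 70 < 89
add 4: running sum 74 < 89
add 1: running sum 75 < 89
add 6: running sum 81 < 89
end 13: [11, 10, 8, 4, 3, 10, 6, 11, 4, 4, 1, 6, 11] sum 89, len 13
end 14: [11, 10, 8, 4, 3, 10, 6, 11, 4, 4, 1, 6, 11, 3] sum 92, len 14
end 15: [11, 10, 8, 4, 3, 10, 6, 11, 4, 4, 1, 6, 11, 3, 3] sum 95, len 15
end 16: [10, 8, 4, 3, 10, 6, 11, 4, 4, 1, 6, 11, 3, 3, 11] sum 95, len 15
end 17: [8, 4, 3, 10, 6, 11, 4, 4, 1, 6, 11, 3, 3, 11, 7] sum 92, len 15
Shortest qualifying length: 13.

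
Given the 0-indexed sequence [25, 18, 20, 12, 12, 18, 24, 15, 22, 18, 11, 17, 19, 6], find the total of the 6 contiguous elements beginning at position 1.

104

Elements at indices 1..6: 18, 20, 12, 12, 18, 24
sum(18, 20, 12, 12, 18, 24) = 104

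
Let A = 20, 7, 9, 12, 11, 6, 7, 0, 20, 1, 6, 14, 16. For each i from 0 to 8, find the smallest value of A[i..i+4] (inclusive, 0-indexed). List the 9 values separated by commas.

20 7 9 12 11 → min 7
7 9 12 11 6 → min 6
9 12 11 6 7 → min 6
12 11 6 7 0 → min 0
11 6 7 0 20 → min 0
6 7 0 20 1 → min 0
7 0 20 1 6 → min 0
0 20 1 6 14 → min 0
20 1 6 14 16 → min 1

7, 6, 6, 0, 0, 0, 0, 0, 1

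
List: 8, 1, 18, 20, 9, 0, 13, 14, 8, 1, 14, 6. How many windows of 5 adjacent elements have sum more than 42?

7

8 1 18 20 9 → sum 56  > 42 ✓
1 18 20 9 0 → sum 48  > 42 ✓
18 20 9 0 13 → sum 60  > 42 ✓
20 9 0 13 14 → sum 56  > 42 ✓
9 0 13 14 8 → sum 44  > 42 ✓
0 13 14 8 1 → sum 36
13 14 8 1 14 → sum 50  > 42 ✓
14 8 1 14 6 → sum 43  > 42 ✓
7 windows satisfy the condition.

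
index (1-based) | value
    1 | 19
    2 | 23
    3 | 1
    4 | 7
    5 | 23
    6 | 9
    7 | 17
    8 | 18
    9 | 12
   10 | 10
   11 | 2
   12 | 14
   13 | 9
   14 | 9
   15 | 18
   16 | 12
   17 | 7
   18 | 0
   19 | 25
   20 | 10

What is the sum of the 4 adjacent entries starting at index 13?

Elements at indices 13..16: 9, 9, 18, 12
sum(9, 9, 18, 12) = 48

48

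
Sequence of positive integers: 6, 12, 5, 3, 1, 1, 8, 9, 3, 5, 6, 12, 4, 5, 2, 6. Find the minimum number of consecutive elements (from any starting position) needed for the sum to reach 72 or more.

add 6: running sum 6 < 72
add 12: running sum 18 < 72
add 5: running sum 23 < 72
add 3: running sum 26 < 72
add 1: running sum 27 < 72
add 1: running sum 28 < 72
add 8: running sum 36 < 72
add 9: running sum 45 < 72
add 3: running sum 48 < 72
add 5: running sum 53 < 72
add 6: running sum 59 < 72
add 12: running sum 71 < 72
end 12: [6, 12, 5, 3, 1, 1, 8, 9, 3, 5, 6, 12, 4] sum 75, len 13
end 13: [12, 5, 3, 1, 1, 8, 9, 3, 5, 6, 12, 4, 5] sum 74, len 13
end 14: [12, 5, 3, 1, 1, 8, 9, 3, 5, 6, 12, 4, 5, 2] sum 76, len 14
end 15: [12, 5, 3, 1, 1, 8, 9, 3, 5, 6, 12, 4, 5, 2, 6] sum 82, len 15
Shortest qualifying length: 13.

13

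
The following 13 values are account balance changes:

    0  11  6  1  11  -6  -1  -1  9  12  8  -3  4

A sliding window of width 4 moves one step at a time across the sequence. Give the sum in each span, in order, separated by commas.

(0, 11, 6, 1) → sum 18
(11, 6, 1, 11) → sum 29
(6, 1, 11, -6) → sum 12
(1, 11, -6, -1) → sum 5
(11, -6, -1, -1) → sum 3
(-6, -1, -1, 9) → sum 1
(-1, -1, 9, 12) → sum 19
(-1, 9, 12, 8) → sum 28
(9, 12, 8, -3) → sum 26
(12, 8, -3, 4) → sum 21

18, 29, 12, 5, 3, 1, 19, 28, 26, 21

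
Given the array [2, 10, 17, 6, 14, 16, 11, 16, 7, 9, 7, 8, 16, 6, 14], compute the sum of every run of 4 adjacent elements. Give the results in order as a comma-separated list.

Sliding a size-4 window across the 15 values:
2 10 17 6 → sum 35
10 17 6 14 → sum 47
17 6 14 16 → sum 53
6 14 16 11 → sum 47
14 16 11 16 → sum 57
16 11 16 7 → sum 50
11 16 7 9 → sum 43
16 7 9 7 → sum 39
7 9 7 8 → sum 31
9 7 8 16 → sum 40
7 8 16 6 → sum 37
8 16 6 14 → sum 44

35, 47, 53, 47, 57, 50, 43, 39, 31, 40, 37, 44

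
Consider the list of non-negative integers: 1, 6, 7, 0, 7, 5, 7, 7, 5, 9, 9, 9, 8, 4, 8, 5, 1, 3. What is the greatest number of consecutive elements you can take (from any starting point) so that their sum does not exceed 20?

add 1: [1] sum 1, len 1
add 6: [1, 6] sum 7, len 2
add 7: [1, 6, 7] sum 14, len 3
add 0: [1, 6, 7, 0] sum 14, len 4
add 7: [6, 7, 0, 7] sum 20, len 4
add 5: [7, 0, 7, 5] sum 19, len 4
add 7: [0, 7, 5, 7] sum 19, len 4
add 7: [5, 7, 7] sum 19, len 3
add 5: [7, 7, 5] sum 19, len 3
add 9: [5, 9] sum 14, len 2
add 9: [9, 9] sum 18, len 2
add 9: [9, 9] sum 18, len 2
add 8: [9, 8] sum 17, len 2
add 4: [8, 4] sum 12, len 2
add 8: [8, 4, 8] sum 20, len 3
add 5: [4, 8, 5] sum 17, len 3
add 1: [4, 8, 5, 1] sum 18, len 4
add 3: [8, 5, 1, 3] sum 17, len 4
Longest length seen: 4.

4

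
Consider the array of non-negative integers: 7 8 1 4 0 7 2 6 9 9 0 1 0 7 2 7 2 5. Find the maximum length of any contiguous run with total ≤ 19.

7

[7] sum 7 len 1
[7, 8] sum 15 len 2
[7, 8, 1] sum 16 len 3
[8, 1, 4] sum 13 len 3
[8, 1, 4, 0] sum 13 len 4
[1, 4, 0, 7] sum 12 len 4
[1, 4, 0, 7, 2] sum 14 len 5
[4, 0, 7, 2, 6] sum 19 len 5
[2, 6, 9] sum 17 len 3
[9, 9] sum 18 len 2
[9, 9, 0] sum 18 len 3
[9, 9, 0, 1] sum 19 len 4
[9, 9, 0, 1, 0] sum 19 len 5
[9, 0, 1, 0, 7] sum 17 len 5
[9, 0, 1, 0, 7, 2] sum 19 len 6
[0, 1, 0, 7, 2, 7] sum 17 len 6
[0, 1, 0, 7, 2, 7, 2] sum 19 len 7
[2, 7, 2, 5] sum 16 len 4
Longest length seen: 7.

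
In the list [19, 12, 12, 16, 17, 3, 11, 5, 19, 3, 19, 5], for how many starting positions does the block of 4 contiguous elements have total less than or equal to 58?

8

[19, 12, 12, 16] → sum 59
[12, 12, 16, 17] → sum 57  ≤ 58 ✓
[12, 16, 17, 3] → sum 48  ≤ 58 ✓
[16, 17, 3, 11] → sum 47  ≤ 58 ✓
[17, 3, 11, 5] → sum 36  ≤ 58 ✓
[3, 11, 5, 19] → sum 38  ≤ 58 ✓
[11, 5, 19, 3] → sum 38  ≤ 58 ✓
[5, 19, 3, 19] → sum 46  ≤ 58 ✓
[19, 3, 19, 5] → sum 46  ≤ 58 ✓
8 windows satisfy the condition.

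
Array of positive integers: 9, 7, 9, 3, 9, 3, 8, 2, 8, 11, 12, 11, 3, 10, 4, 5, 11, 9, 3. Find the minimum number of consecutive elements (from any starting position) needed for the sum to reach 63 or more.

add 9: running sum 9 < 63
add 7: running sum 16 < 63
add 9: running sum 25 < 63
add 3: running sum 28 < 63
add 9: running sum 37 < 63
add 3: running sum 40 < 63
add 8: running sum 48 < 63
add 2: running sum 50 < 63
add 8: running sum 58 < 63
end 9: [9, 7, 9, 3, 9, 3, 8, 2, 8, 11] sum 69, len 10
end 10: [9, 3, 9, 3, 8, 2, 8, 11, 12] sum 65, len 9
end 11: [9, 3, 8, 2, 8, 11, 12, 11] sum 64, len 8
end 12: [9, 3, 8, 2, 8, 11, 12, 11, 3] sum 67, len 9
end 13: [8, 2, 8, 11, 12, 11, 3, 10] sum 65, len 8
end 14: [8, 2, 8, 11, 12, 11, 3, 10, 4] sum 69, len 9
end 15: [8, 11, 12, 11, 3, 10, 4, 5] sum 64, len 8
end 16: [11, 12, 11, 3, 10, 4, 5, 11] sum 67, len 8
end 17: [12, 11, 3, 10, 4, 5, 11, 9] sum 65, len 8
end 18: [12, 11, 3, 10, 4, 5, 11, 9, 3] sum 68, len 9
Shortest qualifying length: 8.

8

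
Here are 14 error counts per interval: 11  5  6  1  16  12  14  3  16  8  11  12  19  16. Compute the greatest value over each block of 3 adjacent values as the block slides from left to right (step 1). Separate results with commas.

11, 6, 16, 16, 16, 14, 16, 16, 16, 12, 19, 19

11 5 6 → max 11
5 6 1 → max 6
6 1 16 → max 16
1 16 12 → max 16
16 12 14 → max 16
12 14 3 → max 14
14 3 16 → max 16
3 16 8 → max 16
16 8 11 → max 16
8 11 12 → max 12
11 12 19 → max 19
12 19 16 → max 19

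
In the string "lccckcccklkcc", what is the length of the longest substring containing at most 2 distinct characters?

Extend right; when distinct count exceeds 2, shrink from the left:
add l: window [l] (1 distinct), len 1
add c: window [l, c] (2 distinct), len 2
add c: window [l, c, c] (2 distinct), len 3
add c: window [l, c, c, c] (2 distinct), len 4
add k: window [c, c, c, k] (2 distinct), len 4
add c: window [c, c, c, k, c] (2 distinct), len 5
add c: window [c, c, c, k, c, c] (2 distinct), len 6
add c: window [c, c, c, k, c, c, c] (2 distinct), len 7
add k: window [c, c, c, k, c, c, c, k] (2 distinct), len 8
add l: window [k, l] (2 distinct), len 2
add k: window [k, l, k] (2 distinct), len 3
add c: window [k, c] (2 distinct), len 2
add c: window [k, c, c] (2 distinct), len 3
Longest length with ≤2 distinct: 8.

8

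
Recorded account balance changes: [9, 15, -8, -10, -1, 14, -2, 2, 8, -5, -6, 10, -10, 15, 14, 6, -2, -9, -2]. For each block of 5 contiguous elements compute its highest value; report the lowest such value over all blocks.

[9, 15, -8, -10, -1] → max 15
[15, -8, -10, -1, 14] → max 15
[-8, -10, -1, 14, -2] → max 14
[-10, -1, 14, -2, 2] → max 14
[-1, 14, -2, 2, 8] → max 14
[14, -2, 2, 8, -5] → max 14
[-2, 2, 8, -5, -6] → max 8
[2, 8, -5, -6, 10] → max 10
[8, -5, -6, 10, -10] → max 10
[-5, -6, 10, -10, 15] → max 15
[-6, 10, -10, 15, 14] → max 15
[10, -10, 15, 14, 6] → max 15
[-10, 15, 14, 6, -2] → max 15
[15, 14, 6, -2, -9] → max 15
[14, 6, -2, -9, -2] → max 14
Lowest of these is 8.

8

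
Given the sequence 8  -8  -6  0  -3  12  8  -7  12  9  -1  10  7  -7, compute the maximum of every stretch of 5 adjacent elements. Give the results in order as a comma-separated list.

8, 12, 12, 12, 12, 12, 12, 12, 12, 10

8 -8 -6 0 -3 → max 8
-8 -6 0 -3 12 → max 12
-6 0 -3 12 8 → max 12
0 -3 12 8 -7 → max 12
-3 12 8 -7 12 → max 12
12 8 -7 12 9 → max 12
8 -7 12 9 -1 → max 12
-7 12 9 -1 10 → max 12
12 9 -1 10 7 → max 12
9 -1 10 7 -7 → max 10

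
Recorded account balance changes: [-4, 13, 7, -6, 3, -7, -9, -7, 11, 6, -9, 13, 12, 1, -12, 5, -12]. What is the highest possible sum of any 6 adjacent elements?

Window sums for each of the 12 positions:
-4 13 7 -6 3 -7 → sum 6
13 7 -6 3 -7 -9 → sum 1
7 -6 3 -7 -9 -7 → sum -19
-6 3 -7 -9 -7 11 → sum -15
3 -7 -9 -7 11 6 → sum -3
-7 -9 -7 11 6 -9 → sum -15
-9 -7 11 6 -9 13 → sum 5
-7 11 6 -9 13 12 → sum 26
11 6 -9 13 12 1 → sum 34
6 -9 13 12 1 -12 → sum 11
-9 13 12 1 -12 5 → sum 10
13 12 1 -12 5 -12 → sum 7
Highest of these is 34.

34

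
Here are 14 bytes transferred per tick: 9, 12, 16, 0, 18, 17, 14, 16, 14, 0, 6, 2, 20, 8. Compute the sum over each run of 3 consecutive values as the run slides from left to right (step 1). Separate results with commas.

37, 28, 34, 35, 49, 47, 44, 30, 20, 8, 28, 30

9 12 16 → sum 37
12 16 0 → sum 28
16 0 18 → sum 34
0 18 17 → sum 35
18 17 14 → sum 49
17 14 16 → sum 47
14 16 14 → sum 44
16 14 0 → sum 30
14 0 6 → sum 20
0 6 2 → sum 8
6 2 20 → sum 28
2 20 8 → sum 30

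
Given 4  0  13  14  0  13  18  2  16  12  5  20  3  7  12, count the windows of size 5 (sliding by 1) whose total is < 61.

10

[4, 0, 13, 14, 0] → sum 31  < 61 ✓
[0, 13, 14, 0, 13] → sum 40  < 61 ✓
[13, 14, 0, 13, 18] → sum 58  < 61 ✓
[14, 0, 13, 18, 2] → sum 47  < 61 ✓
[0, 13, 18, 2, 16] → sum 49  < 61 ✓
[13, 18, 2, 16, 12] → sum 61
[18, 2, 16, 12, 5] → sum 53  < 61 ✓
[2, 16, 12, 5, 20] → sum 55  < 61 ✓
[16, 12, 5, 20, 3] → sum 56  < 61 ✓
[12, 5, 20, 3, 7] → sum 47  < 61 ✓
[5, 20, 3, 7, 12] → sum 47  < 61 ✓
10 windows satisfy the condition.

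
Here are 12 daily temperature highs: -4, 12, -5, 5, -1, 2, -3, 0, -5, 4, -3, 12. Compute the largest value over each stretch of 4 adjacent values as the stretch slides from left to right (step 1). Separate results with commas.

(-4, 12, -5, 5) → max 12
(12, -5, 5, -1) → max 12
(-5, 5, -1, 2) → max 5
(5, -1, 2, -3) → max 5
(-1, 2, -3, 0) → max 2
(2, -3, 0, -5) → max 2
(-3, 0, -5, 4) → max 4
(0, -5, 4, -3) → max 4
(-5, 4, -3, 12) → max 12

12, 12, 5, 5, 2, 2, 4, 4, 12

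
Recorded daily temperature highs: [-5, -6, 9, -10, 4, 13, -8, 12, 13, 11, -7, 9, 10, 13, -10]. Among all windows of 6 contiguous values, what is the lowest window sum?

2

Window sums for each of the 10 positions:
(-5, -6, 9, -10, 4, 13) → sum 5
(-6, 9, -10, 4, 13, -8) → sum 2
(9, -10, 4, 13, -8, 12) → sum 20
(-10, 4, 13, -8, 12, 13) → sum 24
(4, 13, -8, 12, 13, 11) → sum 45
(13, -8, 12, 13, 11, -7) → sum 34
(-8, 12, 13, 11, -7, 9) → sum 30
(12, 13, 11, -7, 9, 10) → sum 48
(13, 11, -7, 9, 10, 13) → sum 49
(11, -7, 9, 10, 13, -10) → sum 26
Lowest of these is 2.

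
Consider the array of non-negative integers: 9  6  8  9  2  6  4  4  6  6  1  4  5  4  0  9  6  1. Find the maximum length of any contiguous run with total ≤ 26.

7

[9] sum 9 len 1
[9, 6] sum 15 len 2
[9, 6, 8] sum 23 len 3
[6, 8, 9] sum 23 len 3
[6, 8, 9, 2] sum 25 len 4
[8, 9, 2, 6] sum 25 len 4
[9, 2, 6, 4] sum 21 len 4
[9, 2, 6, 4, 4] sum 25 len 5
[2, 6, 4, 4, 6] sum 22 len 5
[6, 4, 4, 6, 6] sum 26 len 5
[4, 4, 6, 6, 1] sum 21 len 5
[4, 4, 6, 6, 1, 4] sum 25 len 6
[4, 6, 6, 1, 4, 5] sum 26 len 6
[6, 6, 1, 4, 5, 4] sum 26 len 6
[6, 6, 1, 4, 5, 4, 0] sum 26 len 7
[1, 4, 5, 4, 0, 9] sum 23 len 6
[5, 4, 0, 9, 6] sum 24 len 5
[5, 4, 0, 9, 6, 1] sum 25 len 6
Longest length seen: 7.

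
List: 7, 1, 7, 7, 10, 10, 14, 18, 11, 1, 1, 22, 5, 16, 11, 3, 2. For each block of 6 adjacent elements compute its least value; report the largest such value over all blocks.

7

Window mins for each of the 12 positions:
[7, 1, 7, 7, 10, 10] → min 1
[1, 7, 7, 10, 10, 14] → min 1
[7, 7, 10, 10, 14, 18] → min 7
[7, 10, 10, 14, 18, 11] → min 7
[10, 10, 14, 18, 11, 1] → min 1
[10, 14, 18, 11, 1, 1] → min 1
[14, 18, 11, 1, 1, 22] → min 1
[18, 11, 1, 1, 22, 5] → min 1
[11, 1, 1, 22, 5, 16] → min 1
[1, 1, 22, 5, 16, 11] → min 1
[1, 22, 5, 16, 11, 3] → min 1
[22, 5, 16, 11, 3, 2] → min 2
Largest of these is 7.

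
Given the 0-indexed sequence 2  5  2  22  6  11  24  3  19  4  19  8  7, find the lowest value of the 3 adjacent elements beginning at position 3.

6

Elements at indices 3..5: 22, 6, 11
min(22, 6, 11) = 6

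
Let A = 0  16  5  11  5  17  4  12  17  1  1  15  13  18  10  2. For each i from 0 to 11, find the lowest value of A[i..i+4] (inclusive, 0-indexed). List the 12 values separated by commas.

0, 5, 4, 4, 4, 1, 1, 1, 1, 1, 1, 2

0 16 5 11 5 → min 0
16 5 11 5 17 → min 5
5 11 5 17 4 → min 4
11 5 17 4 12 → min 4
5 17 4 12 17 → min 4
17 4 12 17 1 → min 1
4 12 17 1 1 → min 1
12 17 1 1 15 → min 1
17 1 1 15 13 → min 1
1 1 15 13 18 → min 1
1 15 13 18 10 → min 1
15 13 18 10 2 → min 2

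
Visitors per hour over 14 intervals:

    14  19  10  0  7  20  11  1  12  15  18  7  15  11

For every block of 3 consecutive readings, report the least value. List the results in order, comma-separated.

10, 0, 0, 0, 7, 1, 1, 1, 12, 7, 7, 7

Sliding a size-3 window across the 14 values:
(14, 19, 10) → min 10
(19, 10, 0) → min 0
(10, 0, 7) → min 0
(0, 7, 20) → min 0
(7, 20, 11) → min 7
(20, 11, 1) → min 1
(11, 1, 12) → min 1
(1, 12, 15) → min 1
(12, 15, 18) → min 12
(15, 18, 7) → min 7
(18, 7, 15) → min 7
(7, 15, 11) → min 7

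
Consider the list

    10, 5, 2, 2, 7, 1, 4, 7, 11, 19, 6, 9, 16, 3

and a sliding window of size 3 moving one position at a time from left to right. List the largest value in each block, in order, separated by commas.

10, 5, 7, 7, 7, 7, 11, 19, 19, 19, 16, 16

Sliding a size-3 window across the 14 values:
[10, 5, 2] → max 10
[5, 2, 2] → max 5
[2, 2, 7] → max 7
[2, 7, 1] → max 7
[7, 1, 4] → max 7
[1, 4, 7] → max 7
[4, 7, 11] → max 11
[7, 11, 19] → max 19
[11, 19, 6] → max 19
[19, 6, 9] → max 19
[6, 9, 16] → max 16
[9, 16, 3] → max 16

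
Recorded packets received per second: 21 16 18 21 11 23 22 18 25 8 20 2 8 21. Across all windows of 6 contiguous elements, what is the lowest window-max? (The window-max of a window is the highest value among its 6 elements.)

23

Each size-6 window and its max:
[21, 16, 18, 21, 11, 23] → max 23
[16, 18, 21, 11, 23, 22] → max 23
[18, 21, 11, 23, 22, 18] → max 23
[21, 11, 23, 22, 18, 25] → max 25
[11, 23, 22, 18, 25, 8] → max 25
[23, 22, 18, 25, 8, 20] → max 25
[22, 18, 25, 8, 20, 2] → max 25
[18, 25, 8, 20, 2, 8] → max 25
[25, 8, 20, 2, 8, 21] → max 25
Lowest of these is 23.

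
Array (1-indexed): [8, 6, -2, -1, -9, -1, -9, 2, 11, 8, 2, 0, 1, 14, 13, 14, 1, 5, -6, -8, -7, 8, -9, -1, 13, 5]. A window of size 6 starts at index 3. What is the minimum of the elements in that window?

-9

Elements at indices 3..8: -2, -1, -9, -1, -9, 2
min(-2, -1, -9, -1, -9, 2) = -9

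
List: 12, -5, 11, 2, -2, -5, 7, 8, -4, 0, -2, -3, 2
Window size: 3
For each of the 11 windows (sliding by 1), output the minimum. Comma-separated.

[12, -5, 11] → min -5
[-5, 11, 2] → min -5
[11, 2, -2] → min -2
[2, -2, -5] → min -5
[-2, -5, 7] → min -5
[-5, 7, 8] → min -5
[7, 8, -4] → min -4
[8, -4, 0] → min -4
[-4, 0, -2] → min -4
[0, -2, -3] → min -3
[-2, -3, 2] → min -3

-5, -5, -2, -5, -5, -5, -4, -4, -4, -3, -3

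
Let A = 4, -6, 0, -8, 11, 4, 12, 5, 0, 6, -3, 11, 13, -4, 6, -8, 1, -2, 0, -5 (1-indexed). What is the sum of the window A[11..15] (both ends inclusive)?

23

Elements at indices 11..15: -3, 11, 13, -4, 6
sum(-3, 11, 13, -4, 6) = 23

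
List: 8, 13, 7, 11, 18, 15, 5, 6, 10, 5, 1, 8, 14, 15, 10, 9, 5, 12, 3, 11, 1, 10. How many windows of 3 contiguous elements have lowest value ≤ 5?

[8, 13, 7] → min 7
[13, 7, 11] → min 7
[7, 11, 18] → min 7
[11, 18, 15] → min 11
[18, 15, 5] → min 5  ≤ 5 ✓
[15, 5, 6] → min 5  ≤ 5 ✓
[5, 6, 10] → min 5  ≤ 5 ✓
[6, 10, 5] → min 5  ≤ 5 ✓
[10, 5, 1] → min 1  ≤ 5 ✓
[5, 1, 8] → min 1  ≤ 5 ✓
[1, 8, 14] → min 1  ≤ 5 ✓
[8, 14, 15] → min 8
[14, 15, 10] → min 10
[15, 10, 9] → min 9
[10, 9, 5] → min 5  ≤ 5 ✓
[9, 5, 12] → min 5  ≤ 5 ✓
[5, 12, 3] → min 3  ≤ 5 ✓
[12, 3, 11] → min 3  ≤ 5 ✓
[3, 11, 1] → min 1  ≤ 5 ✓
[11, 1, 10] → min 1  ≤ 5 ✓
13 windows satisfy the condition.

13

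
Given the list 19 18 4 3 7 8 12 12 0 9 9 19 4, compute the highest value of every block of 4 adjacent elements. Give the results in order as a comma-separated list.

19 18 4 3 → max 19
18 4 3 7 → max 18
4 3 7 8 → max 8
3 7 8 12 → max 12
7 8 12 12 → max 12
8 12 12 0 → max 12
12 12 0 9 → max 12
12 0 9 9 → max 12
0 9 9 19 → max 19
9 9 19 4 → max 19

19, 18, 8, 12, 12, 12, 12, 12, 19, 19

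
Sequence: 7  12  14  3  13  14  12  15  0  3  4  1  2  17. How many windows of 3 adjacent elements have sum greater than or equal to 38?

7 12 14 → sum 33
12 14 3 → sum 29
14 3 13 → sum 30
3 13 14 → sum 30
13 14 12 → sum 39  ≥ 38 ✓
14 12 15 → sum 41  ≥ 38 ✓
12 15 0 → sum 27
15 0 3 → sum 18
0 3 4 → sum 7
3 4 1 → sum 8
4 1 2 → sum 7
1 2 17 → sum 20
2 windows satisfy the condition.

2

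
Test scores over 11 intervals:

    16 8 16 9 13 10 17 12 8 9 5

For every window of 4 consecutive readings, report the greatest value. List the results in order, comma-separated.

16, 16, 16, 17, 17, 17, 17, 12

[16, 8, 16, 9] → max 16
[8, 16, 9, 13] → max 16
[16, 9, 13, 10] → max 16
[9, 13, 10, 17] → max 17
[13, 10, 17, 12] → max 17
[10, 17, 12, 8] → max 17
[17, 12, 8, 9] → max 17
[12, 8, 9, 5] → max 12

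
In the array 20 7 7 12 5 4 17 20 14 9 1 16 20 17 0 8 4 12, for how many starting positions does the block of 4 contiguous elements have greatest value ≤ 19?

6

(20, 7, 7, 12) → max 20
(7, 7, 12, 5) → max 12  ≤ 19 ✓
(7, 12, 5, 4) → max 12  ≤ 19 ✓
(12, 5, 4, 17) → max 17  ≤ 19 ✓
(5, 4, 17, 20) → max 20
(4, 17, 20, 14) → max 20
(17, 20, 14, 9) → max 20
(20, 14, 9, 1) → max 20
(14, 9, 1, 16) → max 16  ≤ 19 ✓
(9, 1, 16, 20) → max 20
(1, 16, 20, 17) → max 20
(16, 20, 17, 0) → max 20
(20, 17, 0, 8) → max 20
(17, 0, 8, 4) → max 17  ≤ 19 ✓
(0, 8, 4, 12) → max 12  ≤ 19 ✓
6 windows satisfy the condition.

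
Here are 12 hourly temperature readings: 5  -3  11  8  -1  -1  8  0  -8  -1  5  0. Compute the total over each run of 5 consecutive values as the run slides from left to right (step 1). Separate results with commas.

20, 14, 25, 14, -2, -2, 4, -4

[5, -3, 11, 8, -1] → sum 20
[-3, 11, 8, -1, -1] → sum 14
[11, 8, -1, -1, 8] → sum 25
[8, -1, -1, 8, 0] → sum 14
[-1, -1, 8, 0, -8] → sum -2
[-1, 8, 0, -8, -1] → sum -2
[8, 0, -8, -1, 5] → sum 4
[0, -8, -1, 5, 0] → sum -4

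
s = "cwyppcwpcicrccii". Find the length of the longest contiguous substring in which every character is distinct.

4

[c] len 1
[c, w] len 2
[c, w, y] len 3
[c, w, y, p] len 4
[p] len 1
[p, c] len 2
[p, c, w] len 3
[c, w, p] len 3
[w, p, c] len 3
[w, p, c, i] len 4
[i, c] len 2
[i, c, r] len 3
[r, c] len 2
[c] len 1
[c, i] len 2
[i] len 1
Longest all-distinct length: 4.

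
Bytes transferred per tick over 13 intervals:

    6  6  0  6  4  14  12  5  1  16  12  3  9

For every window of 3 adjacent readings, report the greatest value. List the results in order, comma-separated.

6, 6, 6, 14, 14, 14, 12, 16, 16, 16, 12

Sliding a size-3 window across the 13 values:
[6, 6, 0] → max 6
[6, 0, 6] → max 6
[0, 6, 4] → max 6
[6, 4, 14] → max 14
[4, 14, 12] → max 14
[14, 12, 5] → max 14
[12, 5, 1] → max 12
[5, 1, 16] → max 16
[1, 16, 12] → max 16
[16, 12, 3] → max 16
[12, 3, 9] → max 12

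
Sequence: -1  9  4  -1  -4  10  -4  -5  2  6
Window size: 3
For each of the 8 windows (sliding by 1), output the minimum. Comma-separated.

(-1, 9, 4) → min -1
(9, 4, -1) → min -1
(4, -1, -4) → min -4
(-1, -4, 10) → min -4
(-4, 10, -4) → min -4
(10, -4, -5) → min -5
(-4, -5, 2) → min -5
(-5, 2, 6) → min -5

-1, -1, -4, -4, -4, -5, -5, -5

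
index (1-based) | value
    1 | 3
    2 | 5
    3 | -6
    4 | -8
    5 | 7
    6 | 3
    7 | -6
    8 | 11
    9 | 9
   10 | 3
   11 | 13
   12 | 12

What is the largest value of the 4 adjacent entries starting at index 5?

11

Elements at indices 5..8: 7, 3, -6, 11
max(7, 3, -6, 11) = 11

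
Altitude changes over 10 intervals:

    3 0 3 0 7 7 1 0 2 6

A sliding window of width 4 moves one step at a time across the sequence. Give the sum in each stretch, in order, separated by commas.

(3, 0, 3, 0) → sum 6
(0, 3, 0, 7) → sum 10
(3, 0, 7, 7) → sum 17
(0, 7, 7, 1) → sum 15
(7, 7, 1, 0) → sum 15
(7, 1, 0, 2) → sum 10
(1, 0, 2, 6) → sum 9

6, 10, 17, 15, 15, 10, 9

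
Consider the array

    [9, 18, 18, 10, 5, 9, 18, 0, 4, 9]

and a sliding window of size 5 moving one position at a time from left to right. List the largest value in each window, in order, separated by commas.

18, 18, 18, 18, 18, 18

9 18 18 10 5 → max 18
18 18 10 5 9 → max 18
18 10 5 9 18 → max 18
10 5 9 18 0 → max 18
5 9 18 0 4 → max 18
9 18 0 4 9 → max 18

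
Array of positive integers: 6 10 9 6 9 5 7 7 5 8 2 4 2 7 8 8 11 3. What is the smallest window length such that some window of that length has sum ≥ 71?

Extend right; whenever the sum reaches 71, record the length and shrink from the left:
add 6: running sum 6 < 71
add 10: running sum 16 < 71
add 9: running sum 25 < 71
add 6: running sum 31 < 71
add 9: running sum 40 < 71
add 5: running sum 45 < 71
add 7: running sum 52 < 71
add 7: running sum 59 < 71
add 5: running sum 64 < 71
add 8: shortest ending here [6, 10, 9, 6, 9, 5, 7, 7, 5, 8] sum 72, len 10
add 2: shortest ending here [6, 10, 9, 6, 9, 5, 7, 7, 5, 8, 2] sum 74, len 11
add 4: shortest ending here [10, 9, 6, 9, 5, 7, 7, 5, 8, 2, 4] sum 72, len 11
add 2: shortest ending here [10, 9, 6, 9, 5, 7, 7, 5, 8, 2, 4, 2] sum 74, len 12
add 7: shortest ending here [9, 6, 9, 5, 7, 7, 5, 8, 2, 4, 2, 7] sum 71, len 12
add 8: shortest ending here [9, 6, 9, 5, 7, 7, 5, 8, 2, 4, 2, 7, 8] sum 79, len 13
add 8: shortest ending here [9, 5, 7, 7, 5, 8, 2, 4, 2, 7, 8, 8] sum 72, len 12
add 11: shortest ending here [5, 7, 7, 5, 8, 2, 4, 2, 7, 8, 8, 11] sum 74, len 12
add 3: shortest ending here [7, 7, 5, 8, 2, 4, 2, 7, 8, 8, 11, 3] sum 72, len 12
Shortest qualifying length: 10.

10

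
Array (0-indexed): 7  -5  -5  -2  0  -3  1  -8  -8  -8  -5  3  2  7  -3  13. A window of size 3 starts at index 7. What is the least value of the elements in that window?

Elements at indices 7..9: -8, -8, -8
min(-8, -8, -8) = -8

-8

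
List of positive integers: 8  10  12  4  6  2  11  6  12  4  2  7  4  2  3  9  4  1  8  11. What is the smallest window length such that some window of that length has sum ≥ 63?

add 8: running sum 8 < 63
add 10: running sum 18 < 63
add 12: running sum 30 < 63
add 4: running sum 34 < 63
add 6: running sum 40 < 63
add 2: running sum 42 < 63
add 11: running sum 53 < 63
add 6: running sum 59 < 63
add 12: shortest ending here [10, 12, 4, 6, 2, 11, 6, 12] sum 63, len 8
add 4: shortest ending here [10, 12, 4, 6, 2, 11, 6, 12, 4] sum 67, len 9
add 2: shortest ending here [10, 12, 4, 6, 2, 11, 6, 12, 4, 2] sum 69, len 10
add 7: shortest ending here [12, 4, 6, 2, 11, 6, 12, 4, 2, 7] sum 66, len 10
add 4: shortest ending here [12, 4, 6, 2, 11, 6, 12, 4, 2, 7, 4] sum 70, len 11
add 2: shortest ending here [12, 4, 6, 2, 11, 6, 12, 4, 2, 7, 4, 2] sum 72, len 12
add 3: shortest ending here [4, 6, 2, 11, 6, 12, 4, 2, 7, 4, 2, 3] sum 63, len 12
add 9: shortest ending here [6, 2, 11, 6, 12, 4, 2, 7, 4, 2, 3, 9] sum 68, len 12
add 4: shortest ending here [11, 6, 12, 4, 2, 7, 4, 2, 3, 9, 4] sum 64, len 11
add 1: shortest ending here [11, 6, 12, 4, 2, 7, 4, 2, 3, 9, 4, 1] sum 65, len 12
add 8: shortest ending here [11, 6, 12, 4, 2, 7, 4, 2, 3, 9, 4, 1, 8] sum 73, len 13
add 11: shortest ending here [12, 4, 2, 7, 4, 2, 3, 9, 4, 1, 8, 11] sum 67, len 12
Shortest qualifying length: 8.

8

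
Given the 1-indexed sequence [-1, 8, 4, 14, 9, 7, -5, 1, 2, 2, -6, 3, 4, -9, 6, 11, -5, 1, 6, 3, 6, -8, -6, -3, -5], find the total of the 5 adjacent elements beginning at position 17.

11

Elements at indices 17..21: -5, 1, 6, 3, 6
sum(-5, 1, 6, 3, 6) = 11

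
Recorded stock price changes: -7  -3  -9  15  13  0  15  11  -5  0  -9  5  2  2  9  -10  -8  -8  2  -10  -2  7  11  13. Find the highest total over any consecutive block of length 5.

54

[-7, -3, -9, 15, 13] → sum 9
[-3, -9, 15, 13, 0] → sum 16
[-9, 15, 13, 0, 15] → sum 34
[15, 13, 0, 15, 11] → sum 54
[13, 0, 15, 11, -5] → sum 34
[0, 15, 11, -5, 0] → sum 21
[15, 11, -5, 0, -9] → sum 12
[11, -5, 0, -9, 5] → sum 2
[-5, 0, -9, 5, 2] → sum -7
[0, -9, 5, 2, 2] → sum 0
[-9, 5, 2, 2, 9] → sum 9
[5, 2, 2, 9, -10] → sum 8
[2, 2, 9, -10, -8] → sum -5
[2, 9, -10, -8, -8] → sum -15
[9, -10, -8, -8, 2] → sum -15
[-10, -8, -8, 2, -10] → sum -34
[-8, -8, 2, -10, -2] → sum -26
[-8, 2, -10, -2, 7] → sum -11
[2, -10, -2, 7, 11] → sum 8
[-10, -2, 7, 11, 13] → sum 19
Highest of these is 54.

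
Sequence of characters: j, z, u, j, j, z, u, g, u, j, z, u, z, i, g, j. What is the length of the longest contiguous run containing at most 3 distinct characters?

add j: window [j] (1 distinct), len 1
add z: window [j, z] (2 distinct), len 2
add u: window [j, z, u] (3 distinct), len 3
add j: window [j, z, u, j] (3 distinct), len 4
add j: window [j, z, u, j, j] (3 distinct), len 5
add z: window [j, z, u, j, j, z] (3 distinct), len 6
add u: window [j, z, u, j, j, z, u] (3 distinct), len 7
add g: window [z, u, g] (3 distinct), len 3
add u: window [z, u, g, u] (3 distinct), len 4
add j: window [u, g, u, j] (3 distinct), len 4
add z: window [u, j, z] (3 distinct), len 3
add u: window [u, j, z, u] (3 distinct), len 4
add z: window [u, j, z, u, z] (3 distinct), len 5
add i: window [z, u, z, i] (3 distinct), len 4
add g: window [z, i, g] (3 distinct), len 3
add j: window [i, g, j] (3 distinct), len 3
Longest length with ≤3 distinct: 7.

7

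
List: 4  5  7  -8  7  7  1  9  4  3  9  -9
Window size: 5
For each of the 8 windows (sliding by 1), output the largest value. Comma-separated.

(4, 5, 7, -8, 7) → max 7
(5, 7, -8, 7, 7) → max 7
(7, -8, 7, 7, 1) → max 7
(-8, 7, 7, 1, 9) → max 9
(7, 7, 1, 9, 4) → max 9
(7, 1, 9, 4, 3) → max 9
(1, 9, 4, 3, 9) → max 9
(9, 4, 3, 9, -9) → max 9

7, 7, 7, 9, 9, 9, 9, 9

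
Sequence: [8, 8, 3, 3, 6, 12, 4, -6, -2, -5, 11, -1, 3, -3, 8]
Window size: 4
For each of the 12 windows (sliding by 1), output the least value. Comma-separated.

(8, 8, 3, 3) → min 3
(8, 3, 3, 6) → min 3
(3, 3, 6, 12) → min 3
(3, 6, 12, 4) → min 3
(6, 12, 4, -6) → min -6
(12, 4, -6, -2) → min -6
(4, -6, -2, -5) → min -6
(-6, -2, -5, 11) → min -6
(-2, -5, 11, -1) → min -5
(-5, 11, -1, 3) → min -5
(11, -1, 3, -3) → min -3
(-1, 3, -3, 8) → min -3

3, 3, 3, 3, -6, -6, -6, -6, -5, -5, -3, -3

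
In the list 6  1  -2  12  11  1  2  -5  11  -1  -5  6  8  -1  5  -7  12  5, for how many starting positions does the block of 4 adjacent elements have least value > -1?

6 1 -2 12 → min -2
1 -2 12 11 → min -2
-2 12 11 1 → min -2
12 11 1 2 → min 1  > -1 ✓
11 1 2 -5 → min -5
1 2 -5 11 → min -5
2 -5 11 -1 → min -5
-5 11 -1 -5 → min -5
11 -1 -5 6 → min -5
-1 -5 6 8 → min -5
-5 6 8 -1 → min -5
6 8 -1 5 → min -1
8 -1 5 -7 → min -7
-1 5 -7 12 → min -7
5 -7 12 5 → min -7
1 window satisfy the condition.

1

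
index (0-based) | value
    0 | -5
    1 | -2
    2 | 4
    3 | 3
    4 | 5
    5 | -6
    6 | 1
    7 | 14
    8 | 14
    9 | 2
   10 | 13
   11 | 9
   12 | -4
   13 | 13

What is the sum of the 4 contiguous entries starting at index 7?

43

Elements at indices 7..10: 14, 14, 2, 13
sum(14, 14, 2, 13) = 43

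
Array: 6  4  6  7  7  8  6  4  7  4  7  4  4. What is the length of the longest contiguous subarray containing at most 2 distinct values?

Extend right; when distinct count exceeds 2, shrink from the left:
add 6: window [6] (1 distinct), len 1
add 4: window [6, 4] (2 distinct), len 2
add 6: window [6, 4, 6] (2 distinct), len 3
add 7: window [6, 7] (2 distinct), len 2
add 7: window [6, 7, 7] (2 distinct), len 3
add 8: window [7, 7, 8] (2 distinct), len 3
add 6: window [8, 6] (2 distinct), len 2
add 4: window [6, 4] (2 distinct), len 2
add 7: window [4, 7] (2 distinct), len 2
add 4: window [4, 7, 4] (2 distinct), len 3
add 7: window [4, 7, 4, 7] (2 distinct), len 4
add 4: window [4, 7, 4, 7, 4] (2 distinct), len 5
add 4: window [4, 7, 4, 7, 4, 4] (2 distinct), len 6
Longest length with ≤2 distinct: 6.

6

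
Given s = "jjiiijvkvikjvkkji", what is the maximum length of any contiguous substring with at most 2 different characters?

Extend right; when distinct count exceeds 2, shrink from the left:
[j] 1 distinct, len 1
[j, j] 1 distinct, len 2
[j, j, i] 2 distinct, len 3
[j, j, i, i] 2 distinct, len 4
[j, j, i, i, i] 2 distinct, len 5
[j, j, i, i, i, j] 2 distinct, len 6
[j, v] 2 distinct, len 2
[v, k] 2 distinct, len 2
[v, k, v] 2 distinct, len 3
[v, i] 2 distinct, len 2
[i, k] 2 distinct, len 2
[k, j] 2 distinct, len 2
[j, v] 2 distinct, len 2
[v, k] 2 distinct, len 2
[v, k, k] 2 distinct, len 3
[k, k, j] 2 distinct, len 3
[j, i] 2 distinct, len 2
Longest length with ≤2 distinct: 6.

6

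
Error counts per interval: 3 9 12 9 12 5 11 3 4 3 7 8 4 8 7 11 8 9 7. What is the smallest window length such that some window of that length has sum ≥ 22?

add 3: running sum 3 < 22
add 9: running sum 12 < 22
end 2: [3, 9, 12] sum 24, len 3
end 3: [9, 12, 9] sum 30, len 3
end 4: [12, 9, 12] sum 33, len 3
end 5: [9, 12, 5] sum 26, len 3
end 6: [12, 5, 11] sum 28, len 3
end 7: [12, 5, 11, 3] sum 31, len 4
end 8: [5, 11, 3, 4] sum 23, len 4
end 9: [5, 11, 3, 4, 3] sum 26, len 5
end 10: [11, 3, 4, 3, 7] sum 28, len 5
end 11: [4, 3, 7, 8] sum 22, len 4
end 12: [3, 7, 8, 4] sum 22, len 4
end 13: [7, 8, 4, 8] sum 27, len 4
end 14: [8, 4, 8, 7] sum 27, len 4
end 15: [8, 7, 11] sum 26, len 3
end 16: [7, 11, 8] sum 26, len 3
end 17: [11, 8, 9] sum 28, len 3
end 18: [8, 9, 7] sum 24, len 3
Shortest qualifying length: 3.

3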